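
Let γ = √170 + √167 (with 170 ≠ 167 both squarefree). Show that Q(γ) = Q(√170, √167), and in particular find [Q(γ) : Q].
[Q(γ) : Q] = 4 (equivalently, Q(γ) = Q(√170, √167))

Obviously Q(γ) ⊆ Q(√170, √167), and [Q(√170, √167):Q] = 4 (since 170, 167 are distinct squarefree integers > 1 with 28390 not a perfect square). To show equality we compute the minimal polynomial of γ. From γ = √170 + √167: γ^2 = 170 + 2√(28390) + 167 = 337 + 2√(28390), so γ^2 - 337 = 2√(28390); squaring, (γ^2 - 337)^2 = 4·28390, i.e. γ^4 - 674γ^2 + 113569 - 113560 = 0, i.e. γ^4 - 674γ^2 + 9 = 0. So γ is a root of x^4 - 674x^2 + 9. This polynomial is irreducible over Q: it has no rational root (each ±√170 ± √167 is irrational), and any factorization into two quadratics over Q would force √(28390) ∈ Q (pairing opposite roots) or √170, √167 ∈ Q (other pairings), all impossible. Hence [Q(γ):Q] = 4 = [Q(√170, √167):Q], so Q(γ) = Q(√170, √167).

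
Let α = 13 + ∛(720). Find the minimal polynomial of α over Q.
m_α(x) = x^3 - 39x^2 + 507x - 2917

Set β = α - 13 = ∛(720), so β^3 = 720. Then (α - 13)^3 - 720 = 0, i.e. α is a root of g(x) = (x - 13)^3 - 720 = x^3 - 39x^2 + 507x - 2917. Since g(x) = h(x - 13) where h(x) = x^3 - 720, and h is irreducible over Q (because 720 is not a perfect cube, so h has no rational root, and a monic cubic with no rational root is irreducible), g is also irreducible (irreducibility is preserved under the substitution x → x - 13). Hence m_α(x) = x^3 - 39x^2 + 507x - 2917.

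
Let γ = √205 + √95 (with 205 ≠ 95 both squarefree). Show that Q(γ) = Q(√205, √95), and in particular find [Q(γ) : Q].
[Q(γ) : Q] = 4 (equivalently, Q(γ) = Q(√205, √95))

Obviously Q(γ) ⊆ Q(√205, √95), and [Q(√205, √95):Q] = 4 (since 205, 95 are distinct squarefree integers > 1 with 19475 not a perfect square). To show equality we compute the minimal polynomial of γ. From γ = √205 + √95: γ^2 = 205 + 2√(19475) + 95 = 300 + 2√(19475), so γ^2 - 300 = 2√(19475); squaring, (γ^2 - 300)^2 = 4·19475, i.e. γ^4 - 600γ^2 + 90000 - 77900 = 0, i.e. γ^4 - 600γ^2 + 12100 = 0. So γ is a root of x^4 - 600x^2 + 12100. This polynomial is irreducible over Q: it has no rational root (each ±√205 ± √95 is irrational), and any factorization into two quadratics over Q would force √(19475) ∈ Q (pairing opposite roots) or √205, √95 ∈ Q (other pairings), all impossible. Hence [Q(γ):Q] = 4 = [Q(√205, √95):Q], so Q(γ) = Q(√205, √95).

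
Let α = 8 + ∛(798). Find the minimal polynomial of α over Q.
m_α(x) = x^3 - 24x^2 + 192x - 1310

Set β = α - 8 = ∛(798), so β^3 = 798. Then (α - 8)^3 - 798 = 0, i.e. α is a root of g(x) = (x - 8)^3 - 798 = x^3 - 24x^2 + 192x - 1310. Since g(x) = h(x - 8) where h(x) = x^3 - 798, and h is irreducible over Q (because 798 is not a perfect cube, so h has no rational root, and a monic cubic with no rational root is irreducible), g is also irreducible (irreducibility is preserved under the substitution x → x - 8). Hence m_α(x) = x^3 - 24x^2 + 192x - 1310.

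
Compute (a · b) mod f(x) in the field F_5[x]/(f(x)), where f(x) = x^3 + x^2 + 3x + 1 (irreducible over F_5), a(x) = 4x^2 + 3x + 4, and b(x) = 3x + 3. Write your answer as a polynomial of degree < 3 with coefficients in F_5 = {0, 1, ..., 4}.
a · b ≡ 4x^2 (mod f(x))

Multiply in F_5[x]: a(x)·b(x) = (4x^2 + 3x + 4)·(3x + 3) = 2x^3 + x^2 + x + 2. This has degree ≥ 3, so divide by f(x) over F_5: 2x^3 + x^2 + x + 2 = (2)·(x^3 + x^2 + 3x + 1) + (4x^2). Hence a·b ≡ 4x^2 (mod f). (F_5[x]/(f) is a field with 5^3 = 125 elements since f is irreducible of degree 3.)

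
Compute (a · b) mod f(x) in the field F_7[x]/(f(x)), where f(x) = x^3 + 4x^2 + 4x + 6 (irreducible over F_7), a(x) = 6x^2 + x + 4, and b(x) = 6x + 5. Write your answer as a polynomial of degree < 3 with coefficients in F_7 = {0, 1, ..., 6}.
a · b ≡ 4x^2 + 4x (mod f(x))

Multiply in F_7[x]: a(x)·b(x) = (6x^2 + x + 4)·(6x + 5) = x^3 + x^2 + x + 6. This has degree ≥ 3, so divide by f(x) over F_7: x^3 + x^2 + x + 6 = (1)·(x^3 + 4x^2 + 4x + 6) + (4x^2 + 4x). Hence a·b ≡ 4x^2 + 4x (mod f). (F_7[x]/(f) is a field with 7^3 = 343 elements since f is irreducible of degree 3.)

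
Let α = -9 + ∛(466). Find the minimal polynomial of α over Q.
m_α(x) = x^3 + 27x^2 + 243x + 263

Set β = α + 9 = ∛(466), so β^3 = 466. Then (α + 9)^3 - 466 = 0, i.e. α is a root of g(x) = (x + 9)^3 - 466 = x^3 + 27x^2 + 243x + 263. Since g(x) = h(x + 9) where h(x) = x^3 - 466, and h is irreducible over Q (because 466 is not a perfect cube, so h has no rational root, and a monic cubic with no rational root is irreducible), g is also irreducible (irreducibility is preserved under the substitution x → x + 9). Hence m_α(x) = x^3 + 27x^2 + 243x + 263.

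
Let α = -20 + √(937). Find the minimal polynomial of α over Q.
m_α(x) = x^2 + 40x - 537

From α + 20 = √(937), squaring gives (α + 20)^2 = 937, i.e. α^2 + 40α + 400 = 937, so α^2 + 40α - 537 = 0. The discriminant of x^2 + 40x - 537 is (40)^2 - 4·(-537) = 1600 + 2148 = 3748, and 4·(937) is not a perfect square in Q since 937 is squarefree and ≠ 1. Hence x^2 + 40x - 537 is irreducible over Q and is the minimal polynomial of α.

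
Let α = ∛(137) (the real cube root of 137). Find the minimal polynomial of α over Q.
m_α(x) = x^3 - 137

α satisfies α^3 = 137, so x^3 - 137 annihilates α. By the rational root test, a rational root p/q (in lowest terms) of x^3 - 137 would satisfy p^3 = 137 q^3, forcing q = 1 and p^3 = 137; but 137 is not a perfect cube, contradiction. A monic cubic over Q with no rational root is irreducible (any nontrivial factorization would include a linear factor). Hence x^3 - 137 is the minimal polynomial of α, and in particular [Q(α):Q] = 3.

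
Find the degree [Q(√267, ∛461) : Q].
[Q(√267, ∛461) : Q] = 6

Let L = Q(√267, ∛461). Since Q(√267) ⊂ L and [Q(√267):Q] = 2, the tower law gives 2 | [L:Q]. Likewise Q(∛461) ⊂ L with [Q(∛461):Q] = 3 (because 461 is not a perfect cube), so 3 | [L:Q]. As gcd(2,3) = 1, [L:Q] is divisible by 6. Conversely L is generated over Q by √267 and ∛461, so [L:Q] ≤ 2·3 = 6. Therefore [Q(√267, ∛461) : Q] = 6.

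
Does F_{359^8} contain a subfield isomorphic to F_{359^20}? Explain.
No: F_{359^20} is not a subfield of F_{359^8}

F_{p^m} embeds in F_{p^n} iff m | n. Here 20 ∤ 8 (since 8 = 0·20 + 8 with remainder 8 ≠ 0), so F_{359^20} is not a subfield of F_{359^8}. Equivalently: if it were, the tower law would give 20 = [F_{359^20}:F_359] dividing [F_{359^8}:F_359] = 8, contradiction.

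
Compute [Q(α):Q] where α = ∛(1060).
[Q(α):Q] = 3

The minimal polynomial of α is x^3 - 1060, irreducible over Q since 1060 is not a perfect cube (so x^3 - 1060 has no rational root). Hence [Q(α):Q] = deg(m_α) = 3.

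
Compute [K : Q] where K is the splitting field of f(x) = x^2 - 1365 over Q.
[K : Q] = 2

f(x) = x^2 - 1365 factors as (x - √1365)(x + √1365). The splitting field is K = Q(√1365). Since 1365 is squarefree and > 1, it is not a perfect square, so x^2 - 1365 is irreducible over Q and [Q(√1365) : Q] = 2. Hence [K : Q] = 2.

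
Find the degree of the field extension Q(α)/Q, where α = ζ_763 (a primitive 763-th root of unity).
[Q(α):Q] = 648

The minimal polynomial of ζ_763 over Q is the 763-th cyclotomic polynomial Φ_763(x), which is irreducible over Q and has degree φ(763) = 648. Hence [Q(α):Q] = φ(763) = 648.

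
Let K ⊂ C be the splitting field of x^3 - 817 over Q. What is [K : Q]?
[K : Q] = 6

The roots of x^3 - 817 are ∛817, ω∛817, ω^2∛817 where ω = e^(2πi/3) is a primitive cube root of unity, so K = Q(∛817, ω). Now [Q(∛817):Q] = 3 (since 817 is not a perfect cube, x^3 - 817 is irreducible) and [Q(ω):Q] = 2. Both 2 and 3 divide [K:Q], and [K:Q] ≤ 3·2 = 6, so [K:Q] = 6. (Equivalently: Q(∛817) ⊂ R but ω ∉ R, so [K : Q(∛817)] = 2.)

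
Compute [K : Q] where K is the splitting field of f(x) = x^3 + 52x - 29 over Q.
[K : Q] = 6

By the rational root test, any rational root of the monic integer polynomial f(x) = x^3 + 52x - 29 must be an integer dividing the constant term -29, i.e. one of ±{1, 29}. Evaluating: f(1) = 24, f(-1) = -82, f(29) = 25868, f(-29) = -25926; none is 0, so f has no rational root and is therefore irreducible over Q (a cubic with no linear factor over a field is irreducible). For an irreducible cubic, the Galois group is A_3 or S_3 according as the discriminant disc(f) = -4a^3 - 27b^2 = -4·(52)^3 - 27·(-29)^2 = -585139 is or is not a square in Q. Here disc(f) = -585139 is not a perfect square in Q, so the Galois group of f over Q is not contained in A_3 and must be all of S_3. The splitting field has degree |S_3| = 6 over Q, so [K : Q] = 6.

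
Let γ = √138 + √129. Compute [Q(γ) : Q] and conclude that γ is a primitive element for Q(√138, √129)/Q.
[Q(γ) : Q] = 4 (equivalently, Q(γ) = Q(√138, √129))

Obviously Q(γ) ⊆ Q(√138, √129), and [Q(√138, √129):Q] = 4 (since 138, 129 are distinct squarefree integers > 1 with 17802 not a perfect square). To show equality we compute the minimal polynomial of γ. From γ = √138 + √129: γ^2 = 138 + 2√(17802) + 129 = 267 + 2√(17802), so γ^2 - 267 = 2√(17802); squaring, (γ^2 - 267)^2 = 4·17802, i.e. γ^4 - 534γ^2 + 71289 - 71208 = 0, i.e. γ^4 - 534γ^2 + 81 = 0. So γ is a root of x^4 - 534x^2 + 81. This polynomial is irreducible over Q: it has no rational root (each ±√138 ± √129 is irrational), and any factorization into two quadratics over Q would force √(17802) ∈ Q (pairing opposite roots) or √138, √129 ∈ Q (other pairings), all impossible. Hence [Q(γ):Q] = 4 = [Q(√138, √129):Q], so Q(γ) = Q(√138, √129).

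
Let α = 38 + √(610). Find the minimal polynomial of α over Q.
m_α(x) = x^2 - 76x + 834

From α - 38 = √(610), squaring gives (α - 38)^2 = 610, i.e. α^2 - 76α + 1444 = 610, so α^2 - 76α + 834 = 0. The discriminant of x^2 - 76x + 834 is (-76)^2 - 4·(834) = 5776 - 3336 = 2440, and 4·(610) is not a perfect square in Q since 610 is squarefree and ≠ 1. Hence x^2 - 76x + 834 is irreducible over Q and is the minimal polynomial of α.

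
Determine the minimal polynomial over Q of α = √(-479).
m_α(x) = x^2 + 479

α satisfies α^2 + 479 = 0, so x^2 + 479 annihilates α. Since d = -479 is squarefree and ≠ 1, it is not a perfect square in Q, so x^2 + 479 has no rational root and is therefore irreducible over Q (a degree-2 polynomial over a field is irreducible iff it has no root). Hence m_α(x) = x^2 + 479.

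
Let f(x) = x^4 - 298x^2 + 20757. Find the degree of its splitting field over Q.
[K : Q] = 4

Solving the quadratic in x^2: x^2 = (298 ± √(298^2 - 4·20757))/2 = (298 ± √5776)/2 = (298 ± 76)/2, giving x^2 = 187 or x^2 = 111. So f(x) = (x^2 - 187)(x^2 - 111) and the roots of f are ±√187, ±√111. Hence the splitting field is K = Q(√187, √111). Since 187 and 111 are distinct squarefree integers > 1, their product 20757 is not a perfect square, so √111 ∉ Q(√187). By the tower law [K:Q] = [Q(√187,√111):Q(√187)] · [Q(√187):Q] = 2 · 2 = 4.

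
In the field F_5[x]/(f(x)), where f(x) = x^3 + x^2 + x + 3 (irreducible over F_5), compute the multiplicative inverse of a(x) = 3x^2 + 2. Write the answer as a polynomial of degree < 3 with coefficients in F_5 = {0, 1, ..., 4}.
a(x)^(-1) ≡ 2x^2 + 3x (mod f(x))

Since f is irreducible over F_5, F_5[x]/(f) is a field and a(x) ≠ 0 has an inverse. Apply the extended Euclidean algorithm to f(x) and a(x) in F_5[x]: f(x) = (2x + 2)·a(x) + (2x + 4);  a(x) = (4x + 2)·(2x + 4) + (4). The last nonzero remainder is the constant 4 = gcd(f, a) in F_5. Back-substituting through the division chain expresses 4 = s(x)·a(x) + t(x)·f(x) with s(x) ≡ 3x^2 + 2x (mod f), so (3x^2 + 2x)·a(x) ≡ 4 (mod f). Multiplying by 4^(-1) ≡ 4 in F_5 gives a(x)^(-1) ≡ 4·(3x^2 + 2x) ≡ 2x^2 + 3x (mod f). Check: (3x^2 + 2)·(2x^2 + 3x) = x^4 + 4x^3 + 4x^2 + x ≡ 1 (mod x^3 + x^2 + x + 3).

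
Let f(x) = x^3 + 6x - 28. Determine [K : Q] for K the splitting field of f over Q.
[K : Q] = 6

By the rational root test, any rational root of the monic integer polynomial f(x) = x^3 + 6x - 28 must be an integer dividing the constant term -28, i.e. one of ±{1, 2, 4, 7, 14, 28}. Evaluating: f(1) = -21, f(-1) = -35, f(2) = -8, f(-2) = -48, f(4) = 60, f(-4) = -116, f(7) = 357, f(-7) = -413, f(14) = 2800, f(-14) = -2856, f(28) = 22092, f(-28) = -22148; none is 0, so f has no rational root and is therefore irreducible over Q (a cubic with no linear factor over a field is irreducible). For an irreducible cubic, the Galois group is A_3 or S_3 according as the discriminant disc(f) = -4a^3 - 27b^2 = -4·(6)^3 - 27·(-28)^2 = -22032 is or is not a square in Q. Here disc(f) = -22032 is not a perfect square in Q, so the Galois group of f over Q is not contained in A_3 and must be all of S_3. The splitting field has degree |S_3| = 6 over Q, so [K : Q] = 6.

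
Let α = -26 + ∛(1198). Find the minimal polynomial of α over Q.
m_α(x) = x^3 + 78x^2 + 2028x + 16378

Set β = α + 26 = ∛(1198), so β^3 = 1198. Then (α + 26)^3 - 1198 = 0, i.e. α is a root of g(x) = (x + 26)^3 - 1198 = x^3 + 78x^2 + 2028x + 16378. Since g(x) = h(x + 26) where h(x) = x^3 - 1198, and h is irreducible over Q (because 1198 is not a perfect cube, so h has no rational root, and a monic cubic with no rational root is irreducible), g is also irreducible (irreducibility is preserved under the substitution x → x + 26). Hence m_α(x) = x^3 + 78x^2 + 2028x + 16378.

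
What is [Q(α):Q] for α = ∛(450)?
[Q(α):Q] = 3

The minimal polynomial of α is x^3 - 450, irreducible over Q since 450 is not a perfect cube (so x^3 - 450 has no rational root). Hence [Q(α):Q] = deg(m_α) = 3.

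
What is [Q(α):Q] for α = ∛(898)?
[Q(α):Q] = 3

The minimal polynomial of α is x^3 - 898, irreducible over Q since 898 is not a perfect cube (so x^3 - 898 has no rational root). Hence [Q(α):Q] = deg(m_α) = 3.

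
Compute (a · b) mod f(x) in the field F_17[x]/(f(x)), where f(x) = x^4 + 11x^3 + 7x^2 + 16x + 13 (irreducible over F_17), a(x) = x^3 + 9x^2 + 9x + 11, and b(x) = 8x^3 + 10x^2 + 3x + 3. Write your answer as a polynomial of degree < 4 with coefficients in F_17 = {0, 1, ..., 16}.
a · b ≡ 16x^3 + 2x^2 + 7x + 2 (mod f(x))

Multiply in F_17[x]: a(x)·b(x) = (x^3 + 9x^2 + 9x + 11)·(8x^3 + 10x^2 + 3x + 3) = 8x^6 + 14x^5 + 12x^4 + 4x^3 + 11x^2 + 9x + 16. This has degree ≥ 4, so divide by f(x) over F_17: 8x^6 + 14x^5 + 12x^4 + 4x^3 + 11x^2 + 9x + 16 = (8x^2 + 11x + 5)·(x^4 + 11x^3 + 7x^2 + 16x + 13) + (16x^3 + 2x^2 + 7x + 2). Hence a·b ≡ 16x^3 + 2x^2 + 7x + 2 (mod f). (F_17[x]/(f) is a field with 17^4 = 83521 elements since f is irreducible of degree 4.)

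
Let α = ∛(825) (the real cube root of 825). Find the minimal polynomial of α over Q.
m_α(x) = x^3 - 825

α satisfies α^3 = 825, so x^3 - 825 annihilates α. By the rational root test, a rational root p/q (in lowest terms) of x^3 - 825 would satisfy p^3 = 825 q^3, forcing q = 1 and p^3 = 825; but 825 is not a perfect cube, contradiction. A monic cubic over Q with no rational root is irreducible (any nontrivial factorization would include a linear factor). Hence x^3 - 825 is the minimal polynomial of α, and in particular [Q(α):Q] = 3.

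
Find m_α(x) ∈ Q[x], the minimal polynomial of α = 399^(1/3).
m_α(x) = x^3 - 399

α satisfies α^3 = 399, so x^3 - 399 annihilates α. By the rational root test, a rational root p/q (in lowest terms) of x^3 - 399 would satisfy p^3 = 399 q^3, forcing q = 1 and p^3 = 399; but 399 is not a perfect cube, contradiction. A monic cubic over Q with no rational root is irreducible (any nontrivial factorization would include a linear factor). Hence x^3 - 399 is the minimal polynomial of α, and in particular [Q(α):Q] = 3.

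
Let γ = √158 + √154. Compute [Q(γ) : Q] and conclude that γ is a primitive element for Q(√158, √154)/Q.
[Q(γ) : Q] = 4 (equivalently, Q(γ) = Q(√158, √154))

Obviously Q(γ) ⊆ Q(√158, √154), and [Q(√158, √154):Q] = 4 (since 158, 154 are distinct squarefree integers > 1 with 24332 not a perfect square). To show equality we compute the minimal polynomial of γ. From γ = √158 + √154: γ^2 = 158 + 2√(24332) + 154 = 312 + 2√(24332), so γ^2 - 312 = 2√(24332); squaring, (γ^2 - 312)^2 = 4·24332, i.e. γ^4 - 624γ^2 + 97344 - 97328 = 0, i.e. γ^4 - 624γ^2 + 16 = 0. So γ is a root of x^4 - 624x^2 + 16. This polynomial is irreducible over Q: it has no rational root (each ±√158 ± √154 is irrational), and any factorization into two quadratics over Q would force √(24332) ∈ Q (pairing opposite roots) or √158, √154 ∈ Q (other pairings), all impossible. Hence [Q(γ):Q] = 4 = [Q(√158, √154):Q], so Q(γ) = Q(√158, √154).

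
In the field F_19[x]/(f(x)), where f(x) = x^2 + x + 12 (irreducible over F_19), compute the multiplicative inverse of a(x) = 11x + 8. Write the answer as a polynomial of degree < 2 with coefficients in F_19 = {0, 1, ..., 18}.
a(x)^(-1) ≡ 9x + 18 (mod f(x))

Since f is irreducible over F_19, F_19[x]/(f) is a field and a(x) ≠ 0 has an inverse. Apply the extended Euclidean algorithm to f(x) and a(x) in F_19[x]: f(x) = (7x + 14)·a(x) + (14). The last nonzero remainder is the constant 14 = gcd(f, a) in F_19. Back-substituting through the division chain expresses 14 = s(x)·a(x) + t(x)·f(x) with s(x) ≡ 12x + 5 (mod f), so (12x + 5)·a(x) ≡ 14 (mod f). Multiplying by 14^(-1) ≡ 15 in F_19 gives a(x)^(-1) ≡ 15·(12x + 5) ≡ 9x + 18 (mod f). Check: (11x + 8)·(9x + 18) = 4x^2 + 4x + 11 ≡ 1 (mod x^2 + x + 12).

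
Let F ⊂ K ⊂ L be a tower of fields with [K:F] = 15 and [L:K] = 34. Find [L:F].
[L:F] = 510

The tower law says that for any tower of field extensions F ⊂ K ⊂ L with finite degrees, [L:F] = [L:K] · [K:F]. Here this gives [L:F] = 34 · 15 = 510.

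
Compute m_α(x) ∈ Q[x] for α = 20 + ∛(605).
m_α(x) = x^3 - 60x^2 + 1200x - 8605

Set β = α - 20 = ∛(605), so β^3 = 605. Then (α - 20)^3 - 605 = 0, i.e. α is a root of g(x) = (x - 20)^3 - 605 = x^3 - 60x^2 + 1200x - 8605. Since g(x) = h(x - 20) where h(x) = x^3 - 605, and h is irreducible over Q (because 605 is not a perfect cube, so h has no rational root, and a monic cubic with no rational root is irreducible), g is also irreducible (irreducibility is preserved under the substitution x → x - 20). Hence m_α(x) = x^3 - 60x^2 + 1200x - 8605.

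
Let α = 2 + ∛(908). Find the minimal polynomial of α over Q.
m_α(x) = x^3 - 6x^2 + 12x - 916

Set β = α - 2 = ∛(908), so β^3 = 908. Then (α - 2)^3 - 908 = 0, i.e. α is a root of g(x) = (x - 2)^3 - 908 = x^3 - 6x^2 + 12x - 916. Since g(x) = h(x - 2) where h(x) = x^3 - 908, and h is irreducible over Q (because 908 is not a perfect cube, so h has no rational root, and a monic cubic with no rational root is irreducible), g is also irreducible (irreducibility is preserved under the substitution x → x - 2). Hence m_α(x) = x^3 - 6x^2 + 12x - 916.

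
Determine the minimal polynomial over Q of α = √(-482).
m_α(x) = x^2 + 482

α satisfies α^2 + 482 = 0, so x^2 + 482 annihilates α. Since d = -482 is squarefree and ≠ 1, it is not a perfect square in Q, so x^2 + 482 has no rational root and is therefore irreducible over Q (a degree-2 polynomial over a field is irreducible iff it has no root). Hence m_α(x) = x^2 + 482.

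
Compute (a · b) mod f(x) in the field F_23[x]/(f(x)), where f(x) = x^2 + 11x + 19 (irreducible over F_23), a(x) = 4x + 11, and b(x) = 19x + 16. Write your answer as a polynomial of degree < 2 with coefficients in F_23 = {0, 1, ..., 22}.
a · b ≡ 12x + 20 (mod f(x))

Multiply in F_23[x]: a(x)·b(x) = (4x + 11)·(19x + 16) = 7x^2 + 20x + 15. This has degree ≥ 2, so divide by f(x) over F_23: 7x^2 + 20x + 15 = (7)·(x^2 + 11x + 19) + (12x + 20). Hence a·b ≡ 12x + 20 (mod f). (F_23[x]/(f) is a field with 23^2 = 529 elements since f is irreducible of degree 2.)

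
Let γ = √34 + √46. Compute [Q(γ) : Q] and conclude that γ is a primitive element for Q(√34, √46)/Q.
[Q(γ) : Q] = 4 (equivalently, Q(γ) = Q(√34, √46))

Obviously Q(γ) ⊆ Q(√34, √46), and [Q(√34, √46):Q] = 4 (since 34, 46 are distinct squarefree integers > 1 with 1564 not a perfect square). To show equality we compute the minimal polynomial of γ. From γ = √34 + √46: γ^2 = 34 + 2√(1564) + 46 = 80 + 2√(1564), so γ^2 - 80 = 2√(1564); squaring, (γ^2 - 80)^2 = 4·1564, i.e. γ^4 - 160γ^2 + 6400 - 6256 = 0, i.e. γ^4 - 160γ^2 + 144 = 0. So γ is a root of x^4 - 160x^2 + 144. This polynomial is irreducible over Q: it has no rational root (each ±√34 ± √46 is irrational), and any factorization into two quadratics over Q would force √(1564) ∈ Q (pairing opposite roots) or √34, √46 ∈ Q (other pairings), all impossible. Hence [Q(γ):Q] = 4 = [Q(√34, √46):Q], so Q(γ) = Q(√34, √46).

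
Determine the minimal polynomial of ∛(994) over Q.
m_α(x) = x^3 - 994

α satisfies α^3 = 994, so x^3 - 994 annihilates α. By the rational root test, a rational root p/q (in lowest terms) of x^3 - 994 would satisfy p^3 = 994 q^3, forcing q = 1 and p^3 = 994; but 994 is not a perfect cube, contradiction. A monic cubic over Q with no rational root is irreducible (any nontrivial factorization would include a linear factor). Hence x^3 - 994 is the minimal polynomial of α, and in particular [Q(α):Q] = 3.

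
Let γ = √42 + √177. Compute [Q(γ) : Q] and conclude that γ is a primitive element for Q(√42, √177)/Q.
[Q(γ) : Q] = 4 (equivalently, Q(γ) = Q(√42, √177))

Obviously Q(γ) ⊆ Q(√42, √177), and [Q(√42, √177):Q] = 4 (since 42, 177 are distinct squarefree integers > 1 with 7434 not a perfect square). To show equality we compute the minimal polynomial of γ. From γ = √42 + √177: γ^2 = 42 + 2√(7434) + 177 = 219 + 2√(7434), so γ^2 - 219 = 2√(7434); squaring, (γ^2 - 219)^2 = 4·7434, i.e. γ^4 - 438γ^2 + 47961 - 29736 = 0, i.e. γ^4 - 438γ^2 + 18225 = 0. So γ is a root of x^4 - 438x^2 + 18225. This polynomial is irreducible over Q: it has no rational root (each ±√42 ± √177 is irrational), and any factorization into two quadratics over Q would force √(7434) ∈ Q (pairing opposite roots) or √42, √177 ∈ Q (other pairings), all impossible. Hence [Q(γ):Q] = 4 = [Q(√42, √177):Q], so Q(γ) = Q(√42, √177).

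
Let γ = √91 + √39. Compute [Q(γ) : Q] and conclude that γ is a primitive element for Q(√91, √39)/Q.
[Q(γ) : Q] = 4 (equivalently, Q(γ) = Q(√91, √39))

Obviously Q(γ) ⊆ Q(√91, √39), and [Q(√91, √39):Q] = 4 (since 91, 39 are distinct squarefree integers > 1 with 3549 not a perfect square). To show equality we compute the minimal polynomial of γ. From γ = √91 + √39: γ^2 = 91 + 2√(3549) + 39 = 130 + 2√(3549), so γ^2 - 130 = 2√(3549); squaring, (γ^2 - 130)^2 = 4·3549, i.e. γ^4 - 260γ^2 + 16900 - 14196 = 0, i.e. γ^4 - 260γ^2 + 2704 = 0. So γ is a root of x^4 - 260x^2 + 2704. This polynomial is irreducible over Q: it has no rational root (each ±√91 ± √39 is irrational), and any factorization into two quadratics over Q would force √(3549) ∈ Q (pairing opposite roots) or √91, √39 ∈ Q (other pairings), all impossible. Hence [Q(γ):Q] = 4 = [Q(√91, √39):Q], so Q(γ) = Q(√91, √39).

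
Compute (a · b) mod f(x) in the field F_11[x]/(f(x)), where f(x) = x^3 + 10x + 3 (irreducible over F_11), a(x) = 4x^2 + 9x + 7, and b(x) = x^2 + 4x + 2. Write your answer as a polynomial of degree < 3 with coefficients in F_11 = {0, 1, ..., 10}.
a · b ≡ 4x + 5 (mod f(x))

Multiply in F_11[x]: a(x)·b(x) = (4x^2 + 9x + 7)·(x^2 + 4x + 2) = 4x^4 + 3x^3 + 7x^2 + 2x + 3. This has degree ≥ 3, so divide by f(x) over F_11: 4x^4 + 3x^3 + 7x^2 + 2x + 3 = (4x + 3)·(x^3 + 10x + 3) + (4x + 5). Hence a·b ≡ 4x + 5 (mod f). (F_11[x]/(f) is a field with 11^3 = 1331 elements since f is irreducible of degree 3.)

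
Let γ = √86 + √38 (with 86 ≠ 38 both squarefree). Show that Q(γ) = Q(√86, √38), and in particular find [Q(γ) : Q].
[Q(γ) : Q] = 4 (equivalently, Q(γ) = Q(√86, √38))

Obviously Q(γ) ⊆ Q(√86, √38), and [Q(√86, √38):Q] = 4 (since 86, 38 are distinct squarefree integers > 1 with 3268 not a perfect square). To show equality we compute the minimal polynomial of γ. From γ = √86 + √38: γ^2 = 86 + 2√(3268) + 38 = 124 + 2√(3268), so γ^2 - 124 = 2√(3268); squaring, (γ^2 - 124)^2 = 4·3268, i.e. γ^4 - 248γ^2 + 15376 - 13072 = 0, i.e. γ^4 - 248γ^2 + 2304 = 0. So γ is a root of x^4 - 248x^2 + 2304. This polynomial is irreducible over Q: it has no rational root (each ±√86 ± √38 is irrational), and any factorization into two quadratics over Q would force √(3268) ∈ Q (pairing opposite roots) or √86, √38 ∈ Q (other pairings), all impossible. Hence [Q(γ):Q] = 4 = [Q(√86, √38):Q], so Q(γ) = Q(√86, √38).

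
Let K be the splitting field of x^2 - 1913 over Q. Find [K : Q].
[K : Q] = 2

f(x) = x^2 - 1913 factors as (x - √1913)(x + √1913). The splitting field is K = Q(√1913). Since 1913 is squarefree and > 1, it is not a perfect square, so x^2 - 1913 is irreducible over Q and [Q(√1913) : Q] = 2. Hence [K : Q] = 2.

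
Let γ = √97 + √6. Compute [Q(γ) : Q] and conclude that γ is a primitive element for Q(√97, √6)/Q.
[Q(γ) : Q] = 4 (equivalently, Q(γ) = Q(√97, √6))

Obviously Q(γ) ⊆ Q(√97, √6), and [Q(√97, √6):Q] = 4 (since 97, 6 are distinct squarefree integers > 1 with 582 not a perfect square). To show equality we compute the minimal polynomial of γ. From γ = √97 + √6: γ^2 = 97 + 2√(582) + 6 = 103 + 2√(582), so γ^2 - 103 = 2√(582); squaring, (γ^2 - 103)^2 = 4·582, i.e. γ^4 - 206γ^2 + 10609 - 2328 = 0, i.e. γ^4 - 206γ^2 + 8281 = 0. So γ is a root of x^4 - 206x^2 + 8281. This polynomial is irreducible over Q: it has no rational root (each ±√97 ± √6 is irrational), and any factorization into two quadratics over Q would force √(582) ∈ Q (pairing opposite roots) or √97, √6 ∈ Q (other pairings), all impossible. Hence [Q(γ):Q] = 4 = [Q(√97, √6):Q], so Q(γ) = Q(√97, √6).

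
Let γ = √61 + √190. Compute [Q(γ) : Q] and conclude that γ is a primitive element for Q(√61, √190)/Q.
[Q(γ) : Q] = 4 (equivalently, Q(γ) = Q(√61, √190))

Obviously Q(γ) ⊆ Q(√61, √190), and [Q(√61, √190):Q] = 4 (since 61, 190 are distinct squarefree integers > 1 with 11590 not a perfect square). To show equality we compute the minimal polynomial of γ. From γ = √61 + √190: γ^2 = 61 + 2√(11590) + 190 = 251 + 2√(11590), so γ^2 - 251 = 2√(11590); squaring, (γ^2 - 251)^2 = 4·11590, i.e. γ^4 - 502γ^2 + 63001 - 46360 = 0, i.e. γ^4 - 502γ^2 + 16641 = 0. So γ is a root of x^4 - 502x^2 + 16641. This polynomial is irreducible over Q: it has no rational root (each ±√61 ± √190 is irrational), and any factorization into two quadratics over Q would force √(11590) ∈ Q (pairing opposite roots) or √61, √190 ∈ Q (other pairings), all impossible. Hence [Q(γ):Q] = 4 = [Q(√61, √190):Q], so Q(γ) = Q(√61, √190).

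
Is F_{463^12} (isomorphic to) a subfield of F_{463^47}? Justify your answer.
No: F_{463^12} is not a subfield of F_{463^47}

F_{p^m} embeds in F_{p^n} iff m | n. Here 12 ∤ 47 (since 47 = 3·12 + 11 with remainder 11 ≠ 0), so F_{463^12} is not a subfield of F_{463^47}. Equivalently: if it were, the tower law would give 12 = [F_{463^12}:F_463] dividing [F_{463^47}:F_463] = 47, contradiction.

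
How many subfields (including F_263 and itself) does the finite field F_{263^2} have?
F_{263^2} has 2 subfields

The subfields of F_{p^n} are exactly the fields F_{p^d} for d | n (each is the fixed field of the unique index-d subgroup of Gal(F_{p^n}/F_p) ≅ Z/nZ). The divisors of n = 2 are {1, 2}, giving 2 subfields: F_{263^1}, F_{263^2}.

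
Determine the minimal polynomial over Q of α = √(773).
m_α(x) = x^2 - 773

α satisfies α^2 - 773 = 0, so x^2 - 773 annihilates α. Since d = 773 is squarefree and ≠ 1, it is not a perfect square in Q, so x^2 - 773 has no rational root and is therefore irreducible over Q (a degree-2 polynomial over a field is irreducible iff it has no root). Hence m_α(x) = x^2 - 773.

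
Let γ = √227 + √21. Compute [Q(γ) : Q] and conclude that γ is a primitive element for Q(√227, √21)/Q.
[Q(γ) : Q] = 4 (equivalently, Q(γ) = Q(√227, √21))

Obviously Q(γ) ⊆ Q(√227, √21), and [Q(√227, √21):Q] = 4 (since 227, 21 are distinct squarefree integers > 1 with 4767 not a perfect square). To show equality we compute the minimal polynomial of γ. From γ = √227 + √21: γ^2 = 227 + 2√(4767) + 21 = 248 + 2√(4767), so γ^2 - 248 = 2√(4767); squaring, (γ^2 - 248)^2 = 4·4767, i.e. γ^4 - 496γ^2 + 61504 - 19068 = 0, i.e. γ^4 - 496γ^2 + 42436 = 0. So γ is a root of x^4 - 496x^2 + 42436. This polynomial is irreducible over Q: it has no rational root (each ±√227 ± √21 is irrational), and any factorization into two quadratics over Q would force √(4767) ∈ Q (pairing opposite roots) or √227, √21 ∈ Q (other pairings), all impossible. Hence [Q(γ):Q] = 4 = [Q(√227, √21):Q], so Q(γ) = Q(√227, √21).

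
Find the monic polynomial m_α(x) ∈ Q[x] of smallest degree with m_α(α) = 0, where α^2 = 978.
m_α(x) = x^2 - 978

α satisfies α^2 - 978 = 0, so x^2 - 978 annihilates α. Since d = 978 is squarefree and ≠ 1, it is not a perfect square in Q, so x^2 - 978 has no rational root and is therefore irreducible over Q (a degree-2 polynomial over a field is irreducible iff it has no root). Hence m_α(x) = x^2 - 978.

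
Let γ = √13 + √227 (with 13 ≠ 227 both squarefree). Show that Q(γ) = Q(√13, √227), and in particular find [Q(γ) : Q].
[Q(γ) : Q] = 4 (equivalently, Q(γ) = Q(√13, √227))

Obviously Q(γ) ⊆ Q(√13, √227), and [Q(√13, √227):Q] = 4 (since 13, 227 are distinct squarefree integers > 1 with 2951 not a perfect square). To show equality we compute the minimal polynomial of γ. From γ = √13 + √227: γ^2 = 13 + 2√(2951) + 227 = 240 + 2√(2951), so γ^2 - 240 = 2√(2951); squaring, (γ^2 - 240)^2 = 4·2951, i.e. γ^4 - 480γ^2 + 57600 - 11804 = 0, i.e. γ^4 - 480γ^2 + 45796 = 0. So γ is a root of x^4 - 480x^2 + 45796. This polynomial is irreducible over Q: it has no rational root (each ±√13 ± √227 is irrational), and any factorization into two quadratics over Q would force √(2951) ∈ Q (pairing opposite roots) or √13, √227 ∈ Q (other pairings), all impossible. Hence [Q(γ):Q] = 4 = [Q(√13, √227):Q], so Q(γ) = Q(√13, √227).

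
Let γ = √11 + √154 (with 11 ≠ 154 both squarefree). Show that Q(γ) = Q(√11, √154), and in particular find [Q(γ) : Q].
[Q(γ) : Q] = 4 (equivalently, Q(γ) = Q(√11, √154))

Obviously Q(γ) ⊆ Q(√11, √154), and [Q(√11, √154):Q] = 4 (since 11, 154 are distinct squarefree integers > 1 with 1694 not a perfect square). To show equality we compute the minimal polynomial of γ. From γ = √11 + √154: γ^2 = 11 + 2√(1694) + 154 = 165 + 2√(1694), so γ^2 - 165 = 2√(1694); squaring, (γ^2 - 165)^2 = 4·1694, i.e. γ^4 - 330γ^2 + 27225 - 6776 = 0, i.e. γ^4 - 330γ^2 + 20449 = 0. So γ is a root of x^4 - 330x^2 + 20449. This polynomial is irreducible over Q: it has no rational root (each ±√11 ± √154 is irrational), and any factorization into two quadratics over Q would force √(1694) ∈ Q (pairing opposite roots) or √11, √154 ∈ Q (other pairings), all impossible. Hence [Q(γ):Q] = 4 = [Q(√11, √154):Q], so Q(γ) = Q(√11, √154).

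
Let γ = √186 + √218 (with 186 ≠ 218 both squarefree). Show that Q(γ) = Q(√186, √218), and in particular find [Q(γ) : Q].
[Q(γ) : Q] = 4 (equivalently, Q(γ) = Q(√186, √218))

Obviously Q(γ) ⊆ Q(√186, √218), and [Q(√186, √218):Q] = 4 (since 186, 218 are distinct squarefree integers > 1 with 40548 not a perfect square). To show equality we compute the minimal polynomial of γ. From γ = √186 + √218: γ^2 = 186 + 2√(40548) + 218 = 404 + 2√(40548), so γ^2 - 404 = 2√(40548); squaring, (γ^2 - 404)^2 = 4·40548, i.e. γ^4 - 808γ^2 + 163216 - 162192 = 0, i.e. γ^4 - 808γ^2 + 1024 = 0. So γ is a root of x^4 - 808x^2 + 1024. This polynomial is irreducible over Q: it has no rational root (each ±√186 ± √218 is irrational), and any factorization into two quadratics over Q would force √(40548) ∈ Q (pairing opposite roots) or √186, √218 ∈ Q (other pairings), all impossible. Hence [Q(γ):Q] = 4 = [Q(√186, √218):Q], so Q(γ) = Q(√186, √218).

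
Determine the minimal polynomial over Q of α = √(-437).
m_α(x) = x^2 + 437

α satisfies α^2 + 437 = 0, so x^2 + 437 annihilates α. Since d = -437 is squarefree and ≠ 1, it is not a perfect square in Q, so x^2 + 437 has no rational root and is therefore irreducible over Q (a degree-2 polynomial over a field is irreducible iff it has no root). Hence m_α(x) = x^2 + 437.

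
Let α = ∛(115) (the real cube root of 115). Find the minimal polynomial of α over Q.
m_α(x) = x^3 - 115

α satisfies α^3 = 115, so x^3 - 115 annihilates α. By the rational root test, a rational root p/q (in lowest terms) of x^3 - 115 would satisfy p^3 = 115 q^3, forcing q = 1 and p^3 = 115; but 115 is not a perfect cube, contradiction. A monic cubic over Q with no rational root is irreducible (any nontrivial factorization would include a linear factor). Hence x^3 - 115 is the minimal polynomial of α, and in particular [Q(α):Q] = 3.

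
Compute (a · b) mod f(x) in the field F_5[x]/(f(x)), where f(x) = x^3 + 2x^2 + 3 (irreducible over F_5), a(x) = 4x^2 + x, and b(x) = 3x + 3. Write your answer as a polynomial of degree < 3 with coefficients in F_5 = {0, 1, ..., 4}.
a · b ≡ x^2 + 3x + 4 (mod f(x))

Multiply in F_5[x]: a(x)·b(x) = (4x^2 + x)·(3x + 3) = 2x^3 + 3x. This has degree ≥ 3, so divide by f(x) over F_5: 2x^3 + 3x = (2)·(x^3 + 2x^2 + 3) + (x^2 + 3x + 4). Hence a·b ≡ x^2 + 3x + 4 (mod f). (F_5[x]/(f) is a field with 5^3 = 125 elements since f is irreducible of degree 3.)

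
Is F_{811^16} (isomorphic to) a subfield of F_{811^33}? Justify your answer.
No: F_{811^16} is not a subfield of F_{811^33}

F_{p^m} embeds in F_{p^n} iff m | n. Here 16 ∤ 33 (since 33 = 2·16 + 1 with remainder 1 ≠ 0), so F_{811^16} is not a subfield of F_{811^33}. Equivalently: if it were, the tower law would give 16 = [F_{811^16}:F_811] dividing [F_{811^33}:F_811] = 33, contradiction.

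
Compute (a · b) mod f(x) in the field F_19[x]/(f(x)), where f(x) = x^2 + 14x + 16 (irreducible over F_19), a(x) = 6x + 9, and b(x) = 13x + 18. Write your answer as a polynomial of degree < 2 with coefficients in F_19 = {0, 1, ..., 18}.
a · b ≡ 7x + 16 (mod f(x))

Multiply in F_19[x]: a(x)·b(x) = (6x + 9)·(13x + 18) = 2x^2 + 16x + 10. This has degree ≥ 2, so divide by f(x) over F_19: 2x^2 + 16x + 10 = (2)·(x^2 + 14x + 16) + (7x + 16). Hence a·b ≡ 7x + 16 (mod f). (F_19[x]/(f) is a field with 19^2 = 361 elements since f is irreducible of degree 2.)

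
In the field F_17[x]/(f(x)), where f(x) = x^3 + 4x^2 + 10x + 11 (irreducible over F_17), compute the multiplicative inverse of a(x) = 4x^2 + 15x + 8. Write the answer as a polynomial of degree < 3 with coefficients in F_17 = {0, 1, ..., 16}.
a(x)^(-1) ≡ 8x^2 + x + 1 (mod f(x))

Since f is irreducible over F_17, F_17[x]/(f) is a field and a(x) ≠ 0 has an inverse. Apply the extended Euclidean algorithm to f(x) and a(x) in F_17[x]: f(x) = (13x + 16)·a(x) + (6x + 2);  a(x) = (12x + 7)·(6x + 2) + (11). The last nonzero remainder is the constant 11 = gcd(f, a) in F_17. Back-substituting through the division chain expresses 11 = s(x)·a(x) + t(x)·f(x) with s(x) ≡ 3x^2 + 11x + 11 (mod f), so (3x^2 + 11x + 11)·a(x) ≡ 11 (mod f). Multiplying by 11^(-1) ≡ 14 in F_17 gives a(x)^(-1) ≡ 14·(3x^2 + 11x + 11) ≡ 8x^2 + x + 1 (mod f). Check: (4x^2 + 15x + 8)·(8x^2 + x + 1) = 15x^4 + 5x^3 + 15x^2 + 6x + 8 ≡ 1 (mod x^3 + 4x^2 + 10x + 11).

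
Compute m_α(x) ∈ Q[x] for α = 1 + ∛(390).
m_α(x) = x^3 - 3x^2 + 3x - 391

Set β = α - 1 = ∛(390), so β^3 = 390. Then (α - 1)^3 - 390 = 0, i.e. α is a root of g(x) = (x - 1)^3 - 390 = x^3 - 3x^2 + 3x - 391. Since g(x) = h(x - 1) where h(x) = x^3 - 390, and h is irreducible over Q (because 390 is not a perfect cube, so h has no rational root, and a monic cubic with no rational root is irreducible), g is also irreducible (irreducibility is preserved under the substitution x → x - 1). Hence m_α(x) = x^3 - 3x^2 + 3x - 391.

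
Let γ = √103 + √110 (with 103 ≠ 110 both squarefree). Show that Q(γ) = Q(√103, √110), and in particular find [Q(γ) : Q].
[Q(γ) : Q] = 4 (equivalently, Q(γ) = Q(√103, √110))

Obviously Q(γ) ⊆ Q(√103, √110), and [Q(√103, √110):Q] = 4 (since 103, 110 are distinct squarefree integers > 1 with 11330 not a perfect square). To show equality we compute the minimal polynomial of γ. From γ = √103 + √110: γ^2 = 103 + 2√(11330) + 110 = 213 + 2√(11330), so γ^2 - 213 = 2√(11330); squaring, (γ^2 - 213)^2 = 4·11330, i.e. γ^4 - 426γ^2 + 45369 - 45320 = 0, i.e. γ^4 - 426γ^2 + 49 = 0. So γ is a root of x^4 - 426x^2 + 49. This polynomial is irreducible over Q: it has no rational root (each ±√103 ± √110 is irrational), and any factorization into two quadratics over Q would force √(11330) ∈ Q (pairing opposite roots) or √103, √110 ∈ Q (other pairings), all impossible. Hence [Q(γ):Q] = 4 = [Q(√103, √110):Q], so Q(γ) = Q(√103, √110).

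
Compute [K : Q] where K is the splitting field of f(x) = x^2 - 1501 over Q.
[K : Q] = 2

f(x) = x^2 - 1501 factors as (x - √1501)(x + √1501). The splitting field is K = Q(√1501). Since 1501 is squarefree and > 1, it is not a perfect square, so x^2 - 1501 is irreducible over Q and [Q(√1501) : Q] = 2. Hence [K : Q] = 2.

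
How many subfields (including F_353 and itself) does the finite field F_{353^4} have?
F_{353^4} has 3 subfields

The subfields of F_{p^n} are exactly the fields F_{p^d} for d | n (each is the fixed field of the unique index-d subgroup of Gal(F_{p^n}/F_p) ≅ Z/nZ). The divisors of n = 4 are {1, 2, 4}, giving 3 subfields: F_{353^1}, F_{353^2}, F_{353^4}.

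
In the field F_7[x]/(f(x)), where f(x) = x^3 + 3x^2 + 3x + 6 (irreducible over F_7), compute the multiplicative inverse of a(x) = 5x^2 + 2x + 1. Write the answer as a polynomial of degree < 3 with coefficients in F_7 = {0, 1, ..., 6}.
a(x)^(-1) ≡ 3x^2 + 3x + 4 (mod f(x))

Since f is irreducible over F_7, F_7[x]/(f) is a field and a(x) ≠ 0 has an inverse. Apply the extended Euclidean algorithm to f(x) and a(x) in F_7[x]: f(x) = (3x + 5)·a(x) + (4x + 1);  a(x) = (3x + 5)·(4x + 1) + (3). The last nonzero remainder is the constant 3 = gcd(f, a) in F_7. Back-substituting through the division chain expresses 3 = s(x)·a(x) + t(x)·f(x) with s(x) ≡ 2x^2 + 2x + 5 (mod f), so (2x^2 + 2x + 5)·a(x) ≡ 3 (mod f). Multiplying by 3^(-1) ≡ 5 in F_7 gives a(x)^(-1) ≡ 5·(2x^2 + 2x + 5) ≡ 3x^2 + 3x + 4 (mod f). Check: (5x^2 + 2x + 1)·(3x^2 + 3x + 4) = x^4 + x^2 + 4x + 4 ≡ 1 (mod x^3 + 3x^2 + 3x + 6).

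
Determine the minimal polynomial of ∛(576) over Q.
m_α(x) = x^3 - 576

α satisfies α^3 = 576, so x^3 - 576 annihilates α. By the rational root test, a rational root p/q (in lowest terms) of x^3 - 576 would satisfy p^3 = 576 q^3, forcing q = 1 and p^3 = 576; but 576 is not a perfect cube, contradiction. A monic cubic over Q with no rational root is irreducible (any nontrivial factorization would include a linear factor). Hence x^3 - 576 is the minimal polynomial of α, and in particular [Q(α):Q] = 3.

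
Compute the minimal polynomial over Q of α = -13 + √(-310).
m_α(x) = x^2 + 26x + 479

From α + 13 = √(-310), squaring gives (α + 13)^2 = -310, i.e. α^2 + 26α + 169 = -310, so α^2 + 26α + 479 = 0. The discriminant of x^2 + 26x + 479 is (26)^2 - 4·(479) = 676 - 1916 = -1240, and 4·(-310) is not a perfect square in Q since -310 is squarefree and ≠ 1. Hence x^2 + 26x + 479 is irreducible over Q and is the minimal polynomial of α.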